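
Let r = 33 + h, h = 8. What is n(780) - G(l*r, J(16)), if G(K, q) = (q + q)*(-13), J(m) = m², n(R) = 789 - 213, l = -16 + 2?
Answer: 7232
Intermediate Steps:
l = -14
n(R) = 576
r = 41 (r = 33 + 8 = 41)
G(K, q) = -26*q (G(K, q) = (2*q)*(-13) = -26*q)
n(780) - G(l*r, J(16)) = 576 - (-26)*16² = 576 - (-26)*256 = 576 - 1*(-6656) = 576 + 6656 = 7232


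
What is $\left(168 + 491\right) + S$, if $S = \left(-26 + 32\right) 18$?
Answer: $767$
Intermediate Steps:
$S = 108$ ($S = 6 \cdot 18 = 108$)
$\left(168 + 491\right) + S = \left(168 + 491\right) + 108 = 659 + 108 = 767$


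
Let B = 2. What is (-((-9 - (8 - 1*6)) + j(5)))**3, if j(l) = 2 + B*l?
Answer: -1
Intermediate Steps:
j(l) = 2 + 2*l
(-((-9 - (8 - 1*6)) + j(5)))**3 = (-((-9 - (8 - 1*6)) + (2 + 2*5)))**3 = (-((-9 - (8 - 6)) + (2 + 10)))**3 = (-((-9 - 1*2) + 12))**3 = (-((-9 - 2) + 12))**3 = (-(-11 + 12))**3 = (-1*1)**3 = (-1)**3 = -1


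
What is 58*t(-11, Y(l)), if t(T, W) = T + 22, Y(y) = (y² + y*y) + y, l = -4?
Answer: 638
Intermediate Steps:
Y(y) = y + 2*y² (Y(y) = (y² + y²) + y = 2*y² + y = y + 2*y²)
t(T, W) = 22 + T
58*t(-11, Y(l)) = 58*(22 - 11) = 58*11 = 638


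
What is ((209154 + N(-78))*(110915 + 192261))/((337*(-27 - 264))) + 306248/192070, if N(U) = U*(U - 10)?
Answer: -2096486203092524/3139288115 ≈ -6.6782e+5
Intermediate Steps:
N(U) = U*(-10 + U)
((209154 + N(-78))*(110915 + 192261))/((337*(-27 - 264))) + 306248/192070 = ((209154 - 78*(-10 - 78))*(110915 + 192261))/((337*(-27 - 264))) + 306248/192070 = ((209154 - 78*(-88))*303176)/((337*(-291))) + 306248*(1/192070) = ((209154 + 6864)*303176)/(-98067) + 153124/96035 = (216018*303176)*(-1/98067) + 153124/96035 = 65491473168*(-1/98067) + 153124/96035 = -21830491056/32689 + 153124/96035 = -2096486203092524/3139288115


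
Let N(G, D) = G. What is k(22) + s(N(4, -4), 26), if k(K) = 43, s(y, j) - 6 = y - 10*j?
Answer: -207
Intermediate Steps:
s(y, j) = 6 + y - 10*j (s(y, j) = 6 + (y - 10*j) = 6 + y - 10*j)
k(22) + s(N(4, -4), 26) = 43 + (6 + 4 - 10*26) = 43 + (6 + 4 - 260) = 43 - 250 = -207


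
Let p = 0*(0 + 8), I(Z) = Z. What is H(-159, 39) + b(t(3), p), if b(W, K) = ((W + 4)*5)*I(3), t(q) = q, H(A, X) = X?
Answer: 144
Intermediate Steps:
p = 0 (p = 0*8 = 0)
b(W, K) = 60 + 15*W (b(W, K) = ((W + 4)*5)*3 = ((4 + W)*5)*3 = (20 + 5*W)*3 = 60 + 15*W)
H(-159, 39) + b(t(3), p) = 39 + (60 + 15*3) = 39 + (60 + 45) = 39 + 105 = 144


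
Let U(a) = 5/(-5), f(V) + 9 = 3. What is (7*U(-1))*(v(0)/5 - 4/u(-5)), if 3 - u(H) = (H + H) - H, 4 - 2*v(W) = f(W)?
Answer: -7/2 ≈ -3.5000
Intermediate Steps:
f(V) = -6 (f(V) = -9 + 3 = -6)
v(W) = 5 (v(W) = 2 - ½*(-6) = 2 + 3 = 5)
U(a) = -1 (U(a) = 5*(-⅕) = -1)
u(H) = 3 - H (u(H) = 3 - ((H + H) - H) = 3 - (2*H - H) = 3 - H)
(7*U(-1))*(v(0)/5 - 4/u(-5)) = (7*(-1))*(5/5 - 4/(3 - 1*(-5))) = -7*(5*(⅕) - 4/(3 + 5)) = -7*(1 - 4/8) = -7*(1 - 4*⅛) = -7*(1 - ½) = -7*½ = -7/2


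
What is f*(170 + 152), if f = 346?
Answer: 111412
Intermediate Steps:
f*(170 + 152) = 346*(170 + 152) = 346*322 = 111412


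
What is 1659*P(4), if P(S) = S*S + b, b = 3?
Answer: 31521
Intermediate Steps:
P(S) = 3 + S² (P(S) = S*S + 3 = S² + 3 = 3 + S²)
1659*P(4) = 1659*(3 + 4²) = 1659*(3 + 16) = 1659*19 = 31521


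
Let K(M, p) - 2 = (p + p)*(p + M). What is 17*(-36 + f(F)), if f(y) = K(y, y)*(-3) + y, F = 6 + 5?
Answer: -25211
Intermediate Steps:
K(M, p) = 2 + 2*p*(M + p) (K(M, p) = 2 + (p + p)*(p + M) = 2 + (2*p)*(M + p) = 2 + 2*p*(M + p))
F = 11
f(y) = -6 + y - 12*y² (f(y) = (2 + 2*y² + 2*y*y)*(-3) + y = (2 + 2*y² + 2*y²)*(-3) + y = (2 + 4*y²)*(-3) + y = (-6 - 12*y²) + y = -6 + y - 12*y²)
17*(-36 + f(F)) = 17*(-36 + (-6 + 11 - 12*11²)) = 17*(-36 + (-6 + 11 - 12*121)) = 17*(-36 + (-6 + 11 - 1452)) = 17*(-36 - 1447) = 17*(-1483) = -25211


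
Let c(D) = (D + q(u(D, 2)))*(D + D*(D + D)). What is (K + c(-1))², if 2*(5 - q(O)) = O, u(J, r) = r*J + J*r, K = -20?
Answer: 196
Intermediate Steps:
u(J, r) = 2*J*r (u(J, r) = J*r + J*r = 2*J*r)
q(O) = 5 - O/2
c(D) = (5 - D)*(D + 2*D²) (c(D) = (D + (5 - D*2))*(D + D*(D + D)) = (D + (5 - 2*D))*(D + D*(2*D)) = (D + (5 - 2*D))*(D + 2*D²) = (5 - D)*(D + 2*D²))
(K + c(-1))² = (-20 - (5 - 2*(-1)² + 9*(-1)))² = (-20 - (5 - 2*1 - 9))² = (-20 - (5 - 2 - 9))² = (-20 - 1*(-6))² = (-20 + 6)² = (-14)² = 196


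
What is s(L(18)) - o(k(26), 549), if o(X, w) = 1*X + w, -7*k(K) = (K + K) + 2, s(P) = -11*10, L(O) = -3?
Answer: -4559/7 ≈ -651.29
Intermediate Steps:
s(P) = -110
k(K) = -2/7 - 2*K/7 (k(K) = -((K + K) + 2)/7 = -(2*K + 2)/7 = -(2 + 2*K)/7 = -2/7 - 2*K/7)
o(X, w) = X + w
s(L(18)) - o(k(26), 549) = -110 - ((-2/7 - 2/7*26) + 549) = -110 - ((-2/7 - 52/7) + 549) = -110 - (-54/7 + 549) = -110 - 1*3789/7 = -110 - 3789/7 = -4559/7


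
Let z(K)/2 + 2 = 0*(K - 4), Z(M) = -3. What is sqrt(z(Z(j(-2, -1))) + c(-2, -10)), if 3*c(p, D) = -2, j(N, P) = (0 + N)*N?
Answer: I*sqrt(42)/3 ≈ 2.1602*I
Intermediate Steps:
j(N, P) = N**2 (j(N, P) = N*N = N**2)
c(p, D) = -2/3 (c(p, D) = (1/3)*(-2) = -2/3)
z(K) = -4 (z(K) = -4 + 2*(0*(K - 4)) = -4 + 2*(0*(-4 + K)) = -4 + 2*0 = -4 + 0 = -4)
sqrt(z(Z(j(-2, -1))) + c(-2, -10)) = sqrt(-4 - 2/3) = sqrt(-14/3) = I*sqrt(42)/3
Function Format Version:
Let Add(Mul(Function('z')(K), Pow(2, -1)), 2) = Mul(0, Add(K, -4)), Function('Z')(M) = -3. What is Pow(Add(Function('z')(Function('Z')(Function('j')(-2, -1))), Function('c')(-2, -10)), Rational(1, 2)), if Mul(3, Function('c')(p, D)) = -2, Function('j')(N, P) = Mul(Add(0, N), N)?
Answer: Mul(Rational(1, 3), I, Pow(42, Rational(1, 2))) ≈ Mul(2.1602, I)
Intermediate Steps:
Function('j')(N, P) = Pow(N, 2) (Function('j')(N, P) = Mul(N, N) = Pow(N, 2))
Function('c')(p, D) = Rational(-2, 3) (Function('c')(p, D) = Mul(Rational(1, 3), -2) = Rational(-2, 3))
Function('z')(K) = -4 (Function('z')(K) = Add(-4, Mul(2, Mul(0, Add(K, -4)))) = Add(-4, Mul(2, Mul(0, Add(-4, K)))) = Add(-4, Mul(2, 0)) = Add(-4, 0) = -4)
Pow(Add(Function('z')(Function('Z')(Function('j')(-2, -1))), Function('c')(-2, -10)), Rational(1, 2)) = Pow(Add(-4, Rational(-2, 3)), Rational(1, 2)) = Pow(Rational(-14, 3), Rational(1, 2)) = Mul(Rational(1, 3), I, Pow(42, Rational(1, 2)))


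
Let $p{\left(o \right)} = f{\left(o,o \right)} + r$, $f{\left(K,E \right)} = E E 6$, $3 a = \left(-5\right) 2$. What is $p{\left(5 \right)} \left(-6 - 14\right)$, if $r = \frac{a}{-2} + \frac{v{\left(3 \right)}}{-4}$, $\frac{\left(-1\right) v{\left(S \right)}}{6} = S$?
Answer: $- \frac{9370}{3} \approx -3123.3$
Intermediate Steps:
$v{\left(S \right)} = - 6 S$
$a = - \frac{10}{3}$ ($a = \frac{\left(-5\right) 2}{3} = \frac{1}{3} \left(-10\right) = - \frac{10}{3} \approx -3.3333$)
$f{\left(K,E \right)} = 6 E^{2}$ ($f{\left(K,E \right)} = E 6 E = 6 E^{2}$)
$r = \frac{37}{6}$ ($r = - \frac{10}{3 \left(-2\right)} + \frac{\left(-6\right) 3}{-4} = \left(- \frac{10}{3}\right) \left(- \frac{1}{2}\right) - - \frac{9}{2} = \frac{5}{3} + \frac{9}{2} = \frac{37}{6} \approx 6.1667$)
$p{\left(o \right)} = \frac{37}{6} + 6 o^{2}$ ($p{\left(o \right)} = 6 o^{2} + \frac{37}{6} = \frac{37}{6} + 6 o^{2}$)
$p{\left(5 \right)} \left(-6 - 14\right) = \left(\frac{37}{6} + 6 \cdot 5^{2}\right) \left(-6 - 14\right) = \left(\frac{37}{6} + 6 \cdot 25\right) \left(-20\right) = \left(\frac{37}{6} + 150\right) \left(-20\right) = \frac{937}{6} \left(-20\right) = - \frac{9370}{3}$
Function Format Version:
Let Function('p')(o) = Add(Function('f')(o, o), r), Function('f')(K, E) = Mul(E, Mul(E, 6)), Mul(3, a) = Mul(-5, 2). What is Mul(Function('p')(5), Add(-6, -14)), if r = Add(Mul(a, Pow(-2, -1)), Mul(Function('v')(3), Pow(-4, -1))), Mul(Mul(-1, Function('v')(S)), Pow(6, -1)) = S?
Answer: Rational(-9370, 3) ≈ -3123.3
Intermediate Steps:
Function('v')(S) = Mul(-6, S)
a = Rational(-10, 3) (a = Mul(Rational(1, 3), Mul(-5, 2)) = Mul(Rational(1, 3), -10) = Rational(-10, 3) ≈ -3.3333)
Function('f')(K, E) = Mul(6, Pow(E, 2)) (Function('f')(K, E) = Mul(E, Mul(6, E)) = Mul(6, Pow(E, 2)))
r = Rational(37, 6) (r = Add(Mul(Rational(-10, 3), Pow(-2, -1)), Mul(Mul(-6, 3), Pow(-4, -1))) = Add(Mul(Rational(-10, 3), Rational(-1, 2)), Mul(-18, Rational(-1, 4))) = Add(Rational(5, 3), Rational(9, 2)) = Rational(37, 6) ≈ 6.1667)
Function('p')(o) = Add(Rational(37, 6), Mul(6, Pow(o, 2))) (Function('p')(o) = Add(Mul(6, Pow(o, 2)), Rational(37, 6)) = Add(Rational(37, 6), Mul(6, Pow(o, 2))))
Mul(Function('p')(5), Add(-6, -14)) = Mul(Add(Rational(37, 6), Mul(6, Pow(5, 2))), Add(-6, -14)) = Mul(Add(Rational(37, 6), Mul(6, 25)), -20) = Mul(Add(Rational(37, 6), 150), -20) = Mul(Rational(937, 6), -20) = Rational(-9370, 3)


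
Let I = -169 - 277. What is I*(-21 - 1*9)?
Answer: 13380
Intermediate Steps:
I = -446
I*(-21 - 1*9) = -446*(-21 - 1*9) = -446*(-21 - 9) = -446*(-30) = 13380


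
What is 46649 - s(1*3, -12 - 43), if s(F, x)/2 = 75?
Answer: 46499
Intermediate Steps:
s(F, x) = 150 (s(F, x) = 2*75 = 150)
46649 - s(1*3, -12 - 43) = 46649 - 1*150 = 46649 - 150 = 46499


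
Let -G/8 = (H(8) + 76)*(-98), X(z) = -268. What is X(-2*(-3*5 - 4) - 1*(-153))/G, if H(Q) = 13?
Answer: -67/17444 ≈ -0.0038409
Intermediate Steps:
G = 69776 (G = -8*(13 + 76)*(-98) = -712*(-98) = -8*(-8722) = 69776)
X(-2*(-3*5 - 4) - 1*(-153))/G = -268/69776 = -268*1/69776 = -67/17444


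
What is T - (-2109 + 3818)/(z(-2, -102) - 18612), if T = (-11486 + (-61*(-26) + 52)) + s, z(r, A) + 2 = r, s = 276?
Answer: -178190643/18616 ≈ -9571.9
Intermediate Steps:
z(r, A) = -2 + r
T = -9572 (T = (-11486 + (-61*(-26) + 52)) + 276 = (-11486 + (1586 + 52)) + 276 = (-11486 + 1638) + 276 = -9848 + 276 = -9572)
T - (-2109 + 3818)/(z(-2, -102) - 18612) = -9572 - (-2109 + 3818)/((-2 - 2) - 18612) = -9572 - 1709/(-4 - 18612) = -9572 - 1709/(-18616) = -9572 - 1709*(-1)/18616 = -9572 - 1*(-1709/18616) = -9572 + 1709/18616 = -178190643/18616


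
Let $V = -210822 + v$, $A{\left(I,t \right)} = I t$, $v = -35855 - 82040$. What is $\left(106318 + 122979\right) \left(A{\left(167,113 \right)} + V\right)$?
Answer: $-71046758262$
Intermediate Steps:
$v = -117895$
$V = -328717$ ($V = -210822 - 117895 = -328717$)
$\left(106318 + 122979\right) \left(A{\left(167,113 \right)} + V\right) = \left(106318 + 122979\right) \left(167 \cdot 113 - 328717\right) = 229297 \left(18871 - 328717\right) = 229297 \left(-309846\right) = -71046758262$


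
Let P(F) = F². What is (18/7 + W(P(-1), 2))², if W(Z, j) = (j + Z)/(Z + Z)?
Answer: 3249/196 ≈ 16.577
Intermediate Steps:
W(Z, j) = (Z + j)/(2*Z) (W(Z, j) = (Z + j)/((2*Z)) = (Z + j)*(1/(2*Z)) = (Z + j)/(2*Z))
(18/7 + W(P(-1), 2))² = (18/7 + ((-1)² + 2)/(2*((-1)²)))² = (18*(⅐) + (½)*(1 + 2)/1)² = (18/7 + (½)*1*3)² = (18/7 + 3/2)² = (57/14)² = 3249/196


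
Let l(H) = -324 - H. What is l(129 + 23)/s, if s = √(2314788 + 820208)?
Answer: -238*√783749/783749 ≈ -0.26884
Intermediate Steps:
s = 2*√783749 (s = √3134996 = 2*√783749 ≈ 1770.6)
l(129 + 23)/s = (-324 - (129 + 23))/((2*√783749)) = (-324 - 1*152)*(√783749/1567498) = (-324 - 152)*(√783749/1567498) = -238*√783749/783749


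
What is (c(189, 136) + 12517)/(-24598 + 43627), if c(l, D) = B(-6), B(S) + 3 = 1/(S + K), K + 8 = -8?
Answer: 91769/139546 ≈ 0.65763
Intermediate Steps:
K = -16 (K = -8 - 8 = -16)
B(S) = -3 + 1/(-16 + S) (B(S) = -3 + 1/(S - 16) = -3 + 1/(-16 + S))
c(l, D) = -67/22 (c(l, D) = (49 - 3*(-6))/(-16 - 6) = (49 + 18)/(-22) = -1/22*67 = -67/22)
(c(189, 136) + 12517)/(-24598 + 43627) = (-67/22 + 12517)/(-24598 + 43627) = (275307/22)/19029 = (275307/22)*(1/19029) = 91769/139546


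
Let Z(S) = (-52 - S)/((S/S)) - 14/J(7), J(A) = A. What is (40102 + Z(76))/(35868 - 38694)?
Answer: -6662/471 ≈ -14.144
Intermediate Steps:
Z(S) = -54 - S (Z(S) = (-52 - S)/((S/S)) - 14/7 = (-52 - S)/1 - 14*1/7 = (-52 - S)*1 - 2 = (-52 - S) - 2 = -54 - S)
(40102 + Z(76))/(35868 - 38694) = (40102 + (-54 - 1*76))/(35868 - 38694) = (40102 + (-54 - 76))/(-2826) = (40102 - 130)*(-1/2826) = 39972*(-1/2826) = -6662/471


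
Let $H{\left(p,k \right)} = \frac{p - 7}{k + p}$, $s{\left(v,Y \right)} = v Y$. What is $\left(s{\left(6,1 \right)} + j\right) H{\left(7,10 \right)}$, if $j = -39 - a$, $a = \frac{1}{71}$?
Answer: $0$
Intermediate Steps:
$a = \frac{1}{71} \approx 0.014085$
$j = - \frac{2770}{71}$ ($j = -39 - \frac{1}{71} = - \frac{2770}{71} \approx -39.014$)
$s{\left(v,Y \right)} = Y v$
$H{\left(p,k \right)} = \frac{-7 + p}{k + p}$
$\left(s{\left(6,1 \right)} + j\right) H{\left(7,10 \right)} = \left(1 \cdot 6 - \frac{2770}{71}\right) \frac{-7 + 7}{10 + 7} = \left(6 - \frac{2770}{71}\right) \frac{1}{17} \cdot 0 = - \frac{2344 \cdot \frac{1}{17} \cdot 0}{71} = \left(- \frac{2344}{71}\right) 0 = 0$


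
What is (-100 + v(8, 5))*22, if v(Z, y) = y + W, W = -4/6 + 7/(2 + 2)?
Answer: -12397/6 ≈ -2066.2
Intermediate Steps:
W = 13/12 (W = -4*⅙ + 7/4 = -⅔ + 7*(¼) = -⅔ + 7/4 = 13/12 ≈ 1.0833)
v(Z, y) = 13/12 + y (v(Z, y) = y + 13/12 = 13/12 + y)
(-100 + v(8, 5))*22 = (-100 + (13/12 + 5))*22 = (-100 + 73/12)*22 = -1127/12*22 = -12397/6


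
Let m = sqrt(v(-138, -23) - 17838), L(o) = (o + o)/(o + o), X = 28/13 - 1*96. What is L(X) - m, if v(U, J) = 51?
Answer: 1 - 77*I*sqrt(3) ≈ 1.0 - 133.37*I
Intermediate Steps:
X = -1220/13 (X = 28*(1/13) - 96 = 28/13 - 96 = -1220/13 ≈ -93.846)
L(o) = 1 (L(o) = (2*o)/((2*o)) = (2*o)*(1/(2*o)) = 1)
m = 77*I*sqrt(3) (m = sqrt(51 - 17838) = sqrt(-17787) = 77*I*sqrt(3) ≈ 133.37*I)
L(X) - m = 1 - 77*I*sqrt(3)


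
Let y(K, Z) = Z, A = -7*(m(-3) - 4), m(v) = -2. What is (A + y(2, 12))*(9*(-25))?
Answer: -12150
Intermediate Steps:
A = 42 (A = -7*(-2 - 4) = -7*(-6) = 42)
(A + y(2, 12))*(9*(-25)) = (42 + 12)*(9*(-25)) = 54*(-225) = -12150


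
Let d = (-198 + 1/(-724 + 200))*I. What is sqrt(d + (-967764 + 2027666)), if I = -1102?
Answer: 7*sqrt(1790487826)/262 ≈ 1130.5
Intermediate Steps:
d = 57167903/262 (d = (-198 + 1/(-724 + 200))*(-1102) = (-198 + 1/(-524))*(-1102) = (-198 - 1/524)*(-1102) = -103753/524*(-1102) = 57167903/262 ≈ 2.1820e+5)
sqrt(d + (-967764 + 2027666)) = sqrt(57167903/262 + (-967764 + 2027666)) = sqrt(57167903/262 + 1059902) = sqrt(334862227/262) = 7*sqrt(1790487826)/262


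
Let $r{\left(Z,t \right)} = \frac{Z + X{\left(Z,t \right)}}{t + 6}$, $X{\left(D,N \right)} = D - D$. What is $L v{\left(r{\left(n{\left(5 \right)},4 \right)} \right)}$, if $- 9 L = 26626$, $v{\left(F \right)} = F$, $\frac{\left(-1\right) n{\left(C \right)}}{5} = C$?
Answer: $\frac{66565}{9} \approx 7396.1$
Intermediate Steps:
$X{\left(D,N \right)} = 0$
$n{\left(C \right)} = - 5 C$
$r{\left(Z,t \right)} = \frac{Z}{6 + t}$ ($r{\left(Z,t \right)} = \frac{Z + 0}{t + 6} = \frac{Z}{6 + t}$)
$L = - \frac{26626}{9}$ ($L = \left(- \frac{1}{9}\right) 26626 = - \frac{26626}{9} \approx -2958.4$)
$L v{\left(r{\left(n{\left(5 \right)},4 \right)} \right)} = - \frac{26626 \frac{\left(-5\right) 5}{6 + 4}}{9} = - \frac{26626 \left(- \frac{25}{10}\right)}{9} = - \frac{26626 \left(\left(-25\right) \frac{1}{10}\right)}{9} = \left(- \frac{26626}{9}\right) \left(- \frac{5}{2}\right) = \frac{66565}{9}$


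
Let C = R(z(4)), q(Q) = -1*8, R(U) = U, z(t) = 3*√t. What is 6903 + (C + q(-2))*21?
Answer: 6861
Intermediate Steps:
q(Q) = -8
C = 6 (C = 3*√4 = 3*2 = 6)
6903 + (C + q(-2))*21 = 6903 + (6 - 8)*21 = 6903 - 2*21 = 6903 - 42 = 6861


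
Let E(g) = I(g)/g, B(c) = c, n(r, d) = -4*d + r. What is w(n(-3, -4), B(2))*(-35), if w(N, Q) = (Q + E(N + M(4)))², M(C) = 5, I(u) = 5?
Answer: -58835/324 ≈ -181.59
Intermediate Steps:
n(r, d) = r - 4*d
E(g) = 5/g
w(N, Q) = (Q + 5/(5 + N))² (w(N, Q) = (Q + 5/(N + 5))² = (Q + 5/(5 + N))²)
w(n(-3, -4), B(2))*(-35) = (2 + 5/(5 + (-3 - 4*(-4))))²*(-35) = (2 + 5/(5 + (-3 + 16)))²*(-35) = (2 + 5/(5 + 13))²*(-35) = (2 + 5/18)²*(-35) = (41/18)²*(-35) = (1681/324)*(-35) = -58835/324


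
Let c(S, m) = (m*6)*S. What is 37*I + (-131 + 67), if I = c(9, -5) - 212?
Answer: -17898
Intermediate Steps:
c(S, m) = 6*S*m (c(S, m) = (6*m)*S = 6*S*m)
I = -482 (I = 6*9*(-5) - 212 = -270 - 212 = -482)
37*I + (-131 + 67) = 37*(-482) + (-131 + 67) = -17834 - 64 = -17898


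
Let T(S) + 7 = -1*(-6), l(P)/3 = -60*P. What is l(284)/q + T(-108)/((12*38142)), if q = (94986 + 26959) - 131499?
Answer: 11698909463/2186452008 ≈ 5.3506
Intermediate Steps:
l(P) = -180*P (l(P) = 3*(-60*P) = -180*P)
T(S) = -1 (T(S) = -7 - 1*(-6) = -7 + 6 = -1)
q = -9554 (q = 121945 - 131499 = -9554)
l(284)/q + T(-108)/((12*38142)) = -180*284/(-9554) - 1/(12*38142) = -51120*(-1/9554) - 1/457704 = 25560/4777 - 1*1/457704 = 25560/4777 - 1/457704 = 11698909463/2186452008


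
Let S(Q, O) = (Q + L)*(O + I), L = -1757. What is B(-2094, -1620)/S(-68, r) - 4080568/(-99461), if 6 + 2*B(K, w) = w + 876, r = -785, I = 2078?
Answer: 128387408289/3129341443 ≈ 41.027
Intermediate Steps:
B(K, w) = 435 + w/2 (B(K, w) = -3 + (w + 876)/2 = -3 + (876 + w)/2 = -3 + (438 + w/2) = 435 + w/2)
S(Q, O) = (-1757 + Q)*(2078 + O) (S(Q, O) = (Q - 1757)*(O + 2078) = (-1757 + Q)*(2078 + O))
B(-2094, -1620)/S(-68, r) - 4080568/(-99461) = (435 + (½)*(-1620))/(-3651046 - 1757*(-785) + 2078*(-68) - 785*(-68)) - 4080568/(-99461) = (435 - 810)/(-3651046 + 1379245 - 141304 + 53380) - 4080568*(-1/99461) = -375/(-2359725) + 4080568/99461 = -375*(-1/2359725) + 4080568/99461 = 5/31463 + 4080568/99461 = 128387408289/3129341443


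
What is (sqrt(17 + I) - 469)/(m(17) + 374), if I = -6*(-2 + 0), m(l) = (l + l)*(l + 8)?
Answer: -469/1224 + sqrt(29)/1224 ≈ -0.37877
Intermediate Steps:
m(l) = 2*l*(8 + l) (m(l) = (2*l)*(8 + l) = 2*l*(8 + l))
I = 12 (I = -6*(-2) = 12)
(sqrt(17 + I) - 469)/(m(17) + 374) = (sqrt(17 + 12) - 469)/(2*17*(8 + 17) + 374) = (sqrt(29) - 469)/(2*17*25 + 374) = (-469 + sqrt(29))/(850 + 374) = (-469 + sqrt(29))/1224 = (-469 + sqrt(29))*(1/1224) = -469/1224 + sqrt(29)/1224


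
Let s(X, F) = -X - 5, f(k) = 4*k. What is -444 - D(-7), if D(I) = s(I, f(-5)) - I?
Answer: -453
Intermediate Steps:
s(X, F) = -5 - X
D(I) = -5 - 2*I (D(I) = (-5 - I) - I = -5 - 2*I)
-444 - D(-7) = -444 - (-5 - 2*(-7)) = -444 - (-5 + 14) = -444 - 1*9 = -444 - 9 = -453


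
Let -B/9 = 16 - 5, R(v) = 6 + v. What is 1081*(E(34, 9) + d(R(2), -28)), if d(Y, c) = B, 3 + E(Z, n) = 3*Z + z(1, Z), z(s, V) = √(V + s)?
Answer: 1081*√35 ≈ 6395.3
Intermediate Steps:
E(Z, n) = -3 + √(1 + Z) + 3*Z (E(Z, n) = -3 + (3*Z + √(Z + 1)) = -3 + (3*Z + √(1 + Z)) = -3 + (√(1 + Z) + 3*Z) = -3 + √(1 + Z) + 3*Z)
B = -99 (B = -9*(16 - 5) = -9*11 = -99)
d(Y, c) = -99
1081*(E(34, 9) + d(R(2), -28)) = 1081*((-3 + √(1 + 34) + 3*34) - 99) = 1081*((-3 + √35 + 102) - 99) = 1081*((99 + √35) - 99) = 1081*√35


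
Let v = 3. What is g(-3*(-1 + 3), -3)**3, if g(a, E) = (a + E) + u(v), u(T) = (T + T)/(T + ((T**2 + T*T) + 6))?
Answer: -493039/729 ≈ -676.32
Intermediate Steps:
u(T) = 2*T/(6 + T + 2*T**2) (u(T) = (2*T)/(T + ((T**2 + T**2) + 6)) = (2*T)/(T + (2*T**2 + 6)) = (2*T)/(T + (6 + 2*T**2)) = (2*T)/(6 + T + 2*T**2) = 2*T/(6 + T + 2*T**2))
g(a, E) = 2/9 + E + a (g(a, E) = (a + E) + 2*3/(6 + 3 + 2*3**2) = (E + a) + 2*3/(6 + 3 + 2*9) = (E + a) + 2*3/(6 + 3 + 18) = (E + a) + 2*3/27 = (E + a) + 2*3*(1/27) = (E + a) + 2/9 = 2/9 + E + a)
g(-3*(-1 + 3), -3)**3 = (2/9 - 3 - 3*(-1 + 3))**3 = (2/9 - 3 - 3*2)**3 = (2/9 - 3 - 6)**3 = (-79/9)**3 = -493039/729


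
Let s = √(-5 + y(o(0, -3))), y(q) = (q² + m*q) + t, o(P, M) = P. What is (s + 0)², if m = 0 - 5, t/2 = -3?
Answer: -11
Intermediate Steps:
t = -6 (t = 2*(-3) = -6)
m = -5
y(q) = -6 + q² - 5*q (y(q) = (q² - 5*q) - 6 = -6 + q² - 5*q)
s = I*√11 (s = √(-5 + (-6 + 0² - 5*0)) = √(-5 + (-6 + 0 + 0)) = √(-5 - 6) = √(-11) = I*√11 ≈ 3.3166*I)
(s + 0)² = (I*√11 + 0)² = (I*√11)² = -11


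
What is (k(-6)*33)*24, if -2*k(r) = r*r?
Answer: -14256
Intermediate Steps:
k(r) = -r²/2 (k(r) = -r*r/2 = -r²/2)
(k(-6)*33)*24 = (-½*(-6)²*33)*24 = (-½*36*33)*24 = -18*33*24 = -594*24 = -14256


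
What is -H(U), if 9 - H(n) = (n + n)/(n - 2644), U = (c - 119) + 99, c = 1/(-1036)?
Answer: -24797703/2759905 ≈ -8.9850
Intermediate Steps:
c = -1/1036 ≈ -0.00096525
U = -20721/1036 (U = (-1/1036 - 119) + 99 = -123285/1036 + 99 = -20721/1036 ≈ -20.001)
H(n) = 9 - 2*n/(-2644 + n) (H(n) = 9 - (n + n)/(n - 2644) = 9 - 2*n/(-2644 + n))
-H(U) = -(-23796 + 7*(-20721/1036))/(-2644 - 20721/1036) = -(-23796 - 20721/148)/(-2759905/1036) = -(-1036)*(-3542529)/(2759905*148) = -1*24797703/2759905 = -24797703/2759905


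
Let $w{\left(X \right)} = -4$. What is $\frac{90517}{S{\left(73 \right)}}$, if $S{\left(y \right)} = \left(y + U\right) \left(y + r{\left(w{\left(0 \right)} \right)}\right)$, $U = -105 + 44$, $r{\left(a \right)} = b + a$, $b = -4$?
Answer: $\frac{90517}{780} \approx 116.05$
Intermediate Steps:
$r{\left(a \right)} = -4 + a$
$U = -61$
$S{\left(y \right)} = \left(-61 + y\right) \left(-8 + y\right)$ ($S{\left(y \right)} = \left(y - 61\right) \left(y - 8\right) = \left(-61 + y\right) \left(y - 8\right) = \left(-61 + y\right) \left(-8 + y\right)$)
$\frac{90517}{S{\left(73 \right)}} = \frac{90517}{488 + 73^{2} - 5037} = \frac{90517}{488 + 5329 - 5037} = \frac{90517}{780}$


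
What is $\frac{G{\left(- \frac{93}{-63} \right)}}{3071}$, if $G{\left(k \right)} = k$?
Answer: $\frac{31}{64491} \approx 0.00048069$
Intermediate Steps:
$\frac{G{\left(- \frac{93}{-63} \right)}}{3071} = \frac{\left(-93\right) \frac{1}{-63}}{3071} = \left(-93\right) \left(- \frac{1}{63}\right) \frac{1}{3071} = \frac{31}{21} \cdot \frac{1}{3071} = \frac{31}{64491}$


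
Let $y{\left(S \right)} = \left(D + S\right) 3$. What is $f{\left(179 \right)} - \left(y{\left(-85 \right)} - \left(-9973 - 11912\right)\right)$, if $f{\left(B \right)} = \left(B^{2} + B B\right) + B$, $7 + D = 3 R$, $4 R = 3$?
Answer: $\frac{170581}{4} \approx 42645.0$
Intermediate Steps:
$R = \frac{3}{4}$ ($R = \frac{1}{4} \cdot 3 = \frac{3}{4} \approx 0.75$)
$D = - \frac{19}{4}$ ($D = -7 + 3 \cdot \frac{3}{4} = -7 + \frac{9}{4} = - \frac{19}{4} \approx -4.75$)
$f{\left(B \right)} = B + 2 B^{2}$ ($f{\left(B \right)} = \left(B^{2} + B^{2}\right) + B = 2 B^{2} + B = B + 2 B^{2}$)
$y{\left(S \right)} = - \frac{57}{4} + 3 S$ ($y{\left(S \right)} = \left(- \frac{19}{4} + S\right) 3 = - \frac{57}{4} + 3 S$)
$f{\left(179 \right)} - \left(y{\left(-85 \right)} - \left(-9973 - 11912\right)\right) = 179 \left(1 + 2 \cdot 179\right) - \left(\left(- \frac{57}{4} + 3 \left(-85\right)\right) - \left(-9973 - 11912\right)\right) = 179 \left(1 + 358\right) - \left(\left(- \frac{57}{4} - 255\right) - \left(-9973 - 11912\right)\right) = 179 \cdot 359 - \left(- \frac{1077}{4} - -21885\right) = 64261 - \left(- \frac{1077}{4} + 21885\right) = 64261 - \frac{86463}{4} = \frac{170581}{4}$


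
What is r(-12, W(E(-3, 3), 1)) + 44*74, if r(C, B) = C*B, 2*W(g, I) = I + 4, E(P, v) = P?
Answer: 3226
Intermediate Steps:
W(g, I) = 2 + I/2 (W(g, I) = (I + 4)/2 = (4 + I)/2 = 2 + I/2)
r(C, B) = B*C
r(-12, W(E(-3, 3), 1)) + 44*74 = (2 + (1/2)*1)*(-12) + 44*74 = (2 + 1/2)*(-12) + 3256 = (5/2)*(-12) + 3256 = -30 + 3256 = 3226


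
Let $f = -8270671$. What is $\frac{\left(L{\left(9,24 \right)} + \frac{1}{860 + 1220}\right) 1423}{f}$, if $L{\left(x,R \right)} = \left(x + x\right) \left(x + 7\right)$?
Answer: $- \frac{852435343}{17202995680} \approx -0.049552$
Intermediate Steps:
$L{\left(x,R \right)} = 2 x \left(7 + x\right)$
$\frac{\left(L{\left(9,24 \right)} + \frac{1}{860 + 1220}\right) 1423}{f} = \frac{\left(2 \cdot 9 \left(7 + 9\right) + \frac{1}{860 + 1220}\right) 1423}{-8270671} = \left(2 \cdot 9 \cdot 16 + \frac{1}{2080}\right) 1423 \left(- \frac{1}{8270671}\right) = \left(288 + \frac{1}{2080}\right) 1423 \left(- \frac{1}{8270671}\right) = \frac{599041}{2080} \cdot 1423 \left(- \frac{1}{8270671}\right) = \frac{852435343}{2080} \left(- \frac{1}{8270671}\right) = - \frac{852435343}{17202995680}$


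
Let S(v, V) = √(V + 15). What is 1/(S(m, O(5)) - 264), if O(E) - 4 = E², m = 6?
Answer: -6/1583 - √11/34826 ≈ -0.0038855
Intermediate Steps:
O(E) = 4 + E²
S(v, V) = √(15 + V)
1/(S(m, O(5)) - 264) = 1/(√(15 + (4 + 5²)) - 264) = 1/(√(15 + (4 + 25)) - 264) = 1/(√(15 + 29) - 264) = 1/(√44 - 264) = 1/(2*√11 - 264) = 1/(-264 + 2*√11)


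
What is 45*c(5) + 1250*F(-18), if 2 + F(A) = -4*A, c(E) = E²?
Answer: 88625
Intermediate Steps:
F(A) = -2 - 4*A
45*c(5) + 1250*F(-18) = 45*5² + 1250*(-2 - 4*(-18)) = 45*25 + 1250*(-2 + 72) = 1125 + 1250*70 = 1125 + 87500 = 88625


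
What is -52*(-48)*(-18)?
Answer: -44928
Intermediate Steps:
-52*(-48)*(-18) = 2496*(-18) = -44928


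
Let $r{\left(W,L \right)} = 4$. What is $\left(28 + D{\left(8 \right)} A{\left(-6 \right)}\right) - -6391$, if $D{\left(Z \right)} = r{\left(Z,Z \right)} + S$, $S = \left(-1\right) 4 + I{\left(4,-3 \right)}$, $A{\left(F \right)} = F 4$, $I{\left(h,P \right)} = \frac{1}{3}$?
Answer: $6411$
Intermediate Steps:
$I{\left(h,P \right)} = \frac{1}{3}$
$A{\left(F \right)} = 4 F$
$S = - \frac{11}{3}$ ($S = \left(-1\right) 4 + \frac{1}{3} = -4 + \frac{1}{3} = - \frac{11}{3} \approx -3.6667$)
$D{\left(Z \right)} = \frac{1}{3}$ ($D{\left(Z \right)} = 4 - \frac{11}{3} = \frac{1}{3}$)
$\left(28 + D{\left(8 \right)} A{\left(-6 \right)}\right) - -6391 = \left(28 + \frac{4 \left(-6\right)}{3}\right) - -6391 = \left(28 + \frac{1}{3} \left(-24\right)\right) + 6391 = \left(28 - 8\right) + 6391 = 20 + 6391 = 6411$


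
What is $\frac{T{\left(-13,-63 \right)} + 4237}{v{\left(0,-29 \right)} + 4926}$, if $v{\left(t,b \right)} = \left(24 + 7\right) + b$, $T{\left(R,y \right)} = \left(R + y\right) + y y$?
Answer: $\frac{4065}{2464} \approx 1.6498$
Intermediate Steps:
$T{\left(R,y \right)} = R + y + y^{2}$ ($T{\left(R,y \right)} = \left(R + y\right) + y^{2} = R + y + y^{2}$)
$v{\left(t,b \right)} = 31 + b$
$\frac{T{\left(-13,-63 \right)} + 4237}{v{\left(0,-29 \right)} + 4926} = \frac{\left(-13 - 63 + \left(-63\right)^{2}\right) + 4237}{\left(31 - 29\right) + 4926} = \frac{\left(-13 - 63 + 3969\right) + 4237}{2 + 4926} = \frac{3893 + 4237}{4928} = 8130 \cdot \frac{1}{4928} = \frac{4065}{2464}$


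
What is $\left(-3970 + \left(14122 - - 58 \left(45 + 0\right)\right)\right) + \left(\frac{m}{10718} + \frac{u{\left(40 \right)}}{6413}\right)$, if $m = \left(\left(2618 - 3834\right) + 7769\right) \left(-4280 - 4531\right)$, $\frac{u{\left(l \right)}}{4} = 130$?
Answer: $\frac{506918804789}{68734534} \approx 7375.0$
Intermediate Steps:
$u{\left(l \right)} = 520$ ($u{\left(l \right)} = 4 \cdot 130 = 520$)
$m = -57738483$ ($m = \left(\left(2618 - 3834\right) + 7769\right) \left(-8811\right) = \left(-1216 + 7769\right) \left(-8811\right) = 6553 \left(-8811\right) = -57738483$)
$\left(-3970 + \left(14122 - - 58 \left(45 + 0\right)\right)\right) + \left(\frac{m}{10718} + \frac{u{\left(40 \right)}}{6413}\right) = \left(-3970 + \left(14122 - - 58 \left(45 + 0\right)\right)\right) + \left(- \frac{57738483}{10718} + \frac{520}{6413}\right) = \left(-3970 + \left(14122 - \left(-58\right) 45\right)\right) + \left(\left(-57738483\right) \frac{1}{10718} + 520 \cdot \frac{1}{6413}\right) = \left(-3970 + \left(14122 - -2610\right)\right) + \left(- \frac{57738483}{10718} + \frac{520}{6413}\right) = \left(-3970 + \left(14122 + 2610\right)\right) - \frac{370271318119}{68734534} = \left(-3970 + 16732\right) - \frac{370271318119}{68734534} = 12762 - \frac{370271318119}{68734534} = \frac{506918804789}{68734534}$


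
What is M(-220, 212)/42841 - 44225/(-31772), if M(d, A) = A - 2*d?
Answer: 1915358569/1361144252 ≈ 1.4072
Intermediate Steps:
M(-220, 212)/42841 - 44225/(-31772) = (212 - 2*(-220))/42841 - 44225/(-31772) = (212 + 440)*(1/42841) - 44225*(-1/31772) = 652*(1/42841) + 44225/31772 = 652/42841 + 44225/31772 = 1915358569/1361144252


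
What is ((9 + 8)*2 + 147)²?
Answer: 32761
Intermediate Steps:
((9 + 8)*2 + 147)² = (17*2 + 147)² = (34 + 147)² = 181² = 32761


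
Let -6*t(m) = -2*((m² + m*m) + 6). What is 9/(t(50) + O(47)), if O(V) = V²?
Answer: 27/11633 ≈ 0.0023210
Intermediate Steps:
t(m) = 2 + 2*m²/3 (t(m) = -(-1)*((m² + m*m) + 6)/3 = -(-1)*((m² + m²) + 6)/3 = -(-1)*(2*m² + 6)/3 = -(-1)*(6 + 2*m²)/3 = -(-12 - 4*m²)/6 = 2 + 2*m²/3)
9/(t(50) + O(47)) = 9/((2 + (⅔)*50²) + 47²) = 9/((2 + (⅔)*2500) + 2209) = 9/((2 + 5000/3) + 2209) = 9/(5006/3 + 2209) = 9/(11633/3) = (3/11633)*9 = 27/11633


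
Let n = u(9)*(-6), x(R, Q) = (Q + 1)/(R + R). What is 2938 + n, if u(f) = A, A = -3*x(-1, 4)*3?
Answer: 2803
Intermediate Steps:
x(R, Q) = (1 + Q)/(2*R) (x(R, Q) = (1 + Q)/((2*R)) = (1 + Q)*(1/(2*R)) = (1 + Q)/(2*R))
A = 45/2 (A = -3*(1 + 4)/(2*(-1))*3 = -3*(-1)*5/2*3 = -3*(-5/2)*3 = (15/2)*3 = 45/2 ≈ 22.500)
u(f) = 45/2
n = -135 (n = (45/2)*(-6) = -135)
2938 + n = 2938 - 135 = 2803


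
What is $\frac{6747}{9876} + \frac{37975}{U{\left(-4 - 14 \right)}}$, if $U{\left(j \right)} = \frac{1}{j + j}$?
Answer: $- \frac{4500490951}{3292} \approx -1.3671 \cdot 10^{6}$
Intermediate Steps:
$U{\left(j \right)} = \frac{1}{2 j}$
$\frac{6747}{9876} + \frac{37975}{U{\left(-4 - 14 \right)}} = \frac{6747}{9876} + \frac{37975}{\frac{1}{2} \frac{1}{-4 - 14}} = 6747 \cdot \frac{1}{9876} + \frac{37975}{\frac{1}{2} \frac{1}{-4 - 14}} = \frac{2249}{3292} + \frac{37975}{\frac{1}{2} \frac{1}{-18}} = \frac{2249}{3292} + \frac{37975}{\frac{1}{2} \left(- \frac{1}{18}\right)} = \frac{2249}{3292} + \frac{37975}{- \frac{1}{36}} = \frac{2249}{3292} + 37975 \left(-36\right) = \frac{2249}{3292} - 1367100 = - \frac{4500490951}{3292}$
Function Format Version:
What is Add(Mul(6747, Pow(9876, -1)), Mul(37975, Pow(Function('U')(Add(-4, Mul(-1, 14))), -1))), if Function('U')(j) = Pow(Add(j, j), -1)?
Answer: Rational(-4500490951, 3292) ≈ -1.3671e+6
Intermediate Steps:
Function('U')(j) = Mul(Rational(1, 2), Pow(j, -1)) (Function('U')(j) = Pow(Mul(2, j), -1) = Mul(Rational(1, 2), Pow(j, -1)))
Add(Mul(6747, Pow(9876, -1)), Mul(37975, Pow(Function('U')(Add(-4, Mul(-1, 14))), -1))) = Add(Mul(6747, Pow(9876, -1)), Mul(37975, Pow(Mul(Rational(1, 2), Pow(Add(-4, Mul(-1, 14)), -1)), -1))) = Add(Mul(6747, Rational(1, 9876)), Mul(37975, Pow(Mul(Rational(1, 2), Pow(Add(-4, -14), -1)), -1))) = Add(Rational(2249, 3292), Mul(37975, Pow(Mul(Rational(1, 2), Pow(-18, -1)), -1))) = Add(Rational(2249, 3292), Mul(37975, Pow(Mul(Rational(1, 2), Rational(-1, 18)), -1))) = Add(Rational(2249, 3292), Mul(37975, Pow(Rational(-1, 36), -1))) = Add(Rational(2249, 3292), Mul(37975, -36)) = Add(Rational(2249, 3292), -1367100) = Rational(-4500490951, 3292)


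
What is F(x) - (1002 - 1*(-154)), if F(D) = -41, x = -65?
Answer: -1197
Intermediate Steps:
F(x) - (1002 - 1*(-154)) = -41 - (1002 - 1*(-154)) = -41 - (1002 + 154) = -41 - 1*1156 = -41 - 1156 = -1197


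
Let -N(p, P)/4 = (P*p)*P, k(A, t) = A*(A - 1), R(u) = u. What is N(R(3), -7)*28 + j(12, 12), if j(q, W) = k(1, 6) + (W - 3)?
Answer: -16455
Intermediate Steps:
k(A, t) = A*(-1 + A)
j(q, W) = -3 + W (j(q, W) = 1*(-1 + 1) + (W - 3) = 1*0 + (-3 + W) = 0 + (-3 + W) = -3 + W)
N(p, P) = -4*p*P² (N(p, P) = -4*P*p*P = -4*p*P²)
N(R(3), -7)*28 + j(12, 12) = -4*3*(-7)²*28 + (-3 + 12) = -4*3*49*28 + 9 = -588*28 + 9 = -16464 + 9 = -16455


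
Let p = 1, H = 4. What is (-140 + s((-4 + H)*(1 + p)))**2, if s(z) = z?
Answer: 19600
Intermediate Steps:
(-140 + s((-4 + H)*(1 + p)))**2 = (-140 + (-4 + 4)*(1 + 1))**2 = (-140 + 0*2)**2 = (-140 + 0)**2 = (-140)**2 = 19600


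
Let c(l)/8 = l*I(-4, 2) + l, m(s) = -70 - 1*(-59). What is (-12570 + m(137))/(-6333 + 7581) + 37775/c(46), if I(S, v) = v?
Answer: 230929/9568 ≈ 24.136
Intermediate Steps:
m(s) = -11 (m(s) = -70 + 59 = -11)
c(l) = 24*l (c(l) = 8*(l*2 + l) = 8*(2*l + l) = 8*(3*l) = 24*l)
(-12570 + m(137))/(-6333 + 7581) + 37775/c(46) = (-12570 - 11)/(-6333 + 7581) + 37775/((24*46)) = -12581/1248 + 37775/1104 = 230929/9568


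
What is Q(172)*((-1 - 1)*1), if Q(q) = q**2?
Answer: -59168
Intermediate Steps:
Q(172)*((-1 - 1)*1) = 172**2*((-1 - 1)*1) = 29584*(-2*1) = 29584*(-2) = -59168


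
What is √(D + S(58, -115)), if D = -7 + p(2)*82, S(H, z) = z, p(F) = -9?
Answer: 2*I*√215 ≈ 29.326*I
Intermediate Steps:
D = -745 (D = -7 - 9*82 = -7 - 738 = -745)
√(D + S(58, -115)) = √(-745 - 115) = √(-860) = 2*I*√215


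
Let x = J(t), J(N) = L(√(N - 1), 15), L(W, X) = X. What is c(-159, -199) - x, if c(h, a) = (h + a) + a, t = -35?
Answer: -572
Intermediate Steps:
J(N) = 15
c(h, a) = h + 2*a (c(h, a) = (a + h) + a = h + 2*a)
x = 15
c(-159, -199) - x = (-159 + 2*(-199)) - 1*15 = (-159 - 398) - 15 = -557 - 15 = -572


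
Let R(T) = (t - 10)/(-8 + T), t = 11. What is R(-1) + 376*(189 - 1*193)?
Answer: -13537/9 ≈ -1504.1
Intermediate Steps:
R(T) = 1/(-8 + T) (R(T) = (11 - 10)/(-8 + T) = 1/(-8 + T))
R(-1) + 376*(189 - 1*193) = 1/(-8 - 1) + 376*(189 - 1*193) = 1/(-9) + 376*(189 - 193) = -⅑ + 376*(-4) = -⅑ - 1504 = -13537/9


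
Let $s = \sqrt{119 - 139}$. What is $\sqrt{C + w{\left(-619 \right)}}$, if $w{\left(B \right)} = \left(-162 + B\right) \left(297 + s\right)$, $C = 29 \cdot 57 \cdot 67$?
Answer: $\sqrt{-121206 - 1562 i \sqrt{5}} \approx 5.016 - 348.18 i$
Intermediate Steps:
$C = 110751$ ($C = 1653 \cdot 67 = 110751$)
$s = 2 i \sqrt{5}$ ($s = \sqrt{-20} = 2 i \sqrt{5} \approx 4.4721 i$)
$w{\left(B \right)} = \left(-162 + B\right) \left(297 + 2 i \sqrt{5}\right)$
$\sqrt{C + w{\left(-619 \right)}} = \sqrt{110751 + \left(-48114 + 297 \left(-619\right) - 324 i \sqrt{5} + 2 i \left(-619\right) \sqrt{5}\right)} = \sqrt{110751 - \left(231957 + 1562 i \sqrt{5}\right)} = \sqrt{-121206 - 1562 i \sqrt{5}}$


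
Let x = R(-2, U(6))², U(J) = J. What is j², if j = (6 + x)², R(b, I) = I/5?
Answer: 1196883216/390625 ≈ 3064.0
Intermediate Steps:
R(b, I) = I/5 (R(b, I) = I*(⅕) = I/5)
x = 36/25 (x = ((⅕)*6)² = (6/5)² = 36/25 ≈ 1.4400)
j = 34596/625 (j = (6 + 36/25)² = (186/25)² = 34596/625 ≈ 55.354)
j² = (34596/625)² = 1196883216/390625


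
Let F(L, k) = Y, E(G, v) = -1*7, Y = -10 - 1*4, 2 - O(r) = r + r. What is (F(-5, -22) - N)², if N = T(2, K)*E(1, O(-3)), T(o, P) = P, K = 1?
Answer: 49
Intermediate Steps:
O(r) = 2 - 2*r (O(r) = 2 - (r + r) = 2 - 2*r)
Y = -14 (Y = -10 - 4 = -14)
E(G, v) = -7
F(L, k) = -14
N = -7 (N = 1*(-7) = -7)
(F(-5, -22) - N)² = (-14 - 1*(-7))² = (-14 + 7)² = (-7)² = 49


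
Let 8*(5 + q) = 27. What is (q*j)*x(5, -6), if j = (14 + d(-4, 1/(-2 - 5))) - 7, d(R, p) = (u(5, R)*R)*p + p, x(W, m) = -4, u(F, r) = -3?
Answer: 234/7 ≈ 33.429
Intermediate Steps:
q = -13/8 (q = -5 + (⅛)*27 = -5 + 27/8 = -13/8 ≈ -1.6250)
d(R, p) = p - 3*R*p (d(R, p) = (-3*R)*p + p = -3*R*p + p = p - 3*R*p)
j = 36/7 (j = (14 + (1 - 3*(-4))/(-2 - 5)) - 7 = (14 + (1 + 12)/(-7)) - 7 = (14 - ⅐*13) - 7 = (14 - 13/7) - 7 = 85/7 - 7 = 36/7 ≈ 5.1429)
(q*j)*x(5, -6) = -13/8*36/7*(-4) = -117/14*(-4) = 234/7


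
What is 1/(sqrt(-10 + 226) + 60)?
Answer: 5/282 - sqrt(6)/564 ≈ 0.013387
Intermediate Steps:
1/(sqrt(-10 + 226) + 60) = 1/(sqrt(216) + 60) = 1/(6*sqrt(6) + 60) = 1/(60 + 6*sqrt(6))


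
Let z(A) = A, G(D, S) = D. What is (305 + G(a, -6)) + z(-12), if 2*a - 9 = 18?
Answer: 613/2 ≈ 306.50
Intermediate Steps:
a = 27/2 (a = 9/2 + (½)*18 = 9/2 + 9 = 27/2 ≈ 13.500)
(305 + G(a, -6)) + z(-12) = (305 + 27/2) - 12 = 637/2 - 12 = 613/2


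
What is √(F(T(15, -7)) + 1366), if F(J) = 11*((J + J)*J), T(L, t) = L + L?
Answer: √21166 ≈ 145.49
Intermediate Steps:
T(L, t) = 2*L
F(J) = 22*J² (F(J) = 11*((2*J)*J) = 11*(2*J²) = 22*J²)
√(F(T(15, -7)) + 1366) = √(22*(2*15)² + 1366) = √(22*30² + 1366) = √(22*900 + 1366) = √(19800 + 1366) = √21166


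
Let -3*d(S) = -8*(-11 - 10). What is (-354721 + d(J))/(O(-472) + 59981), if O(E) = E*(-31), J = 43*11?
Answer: -118259/24871 ≈ -4.7549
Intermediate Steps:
J = 473
O(E) = -31*E
d(S) = -56 (d(S) = -(-8)*(-11 - 10)/3 = -(-8)*(-21)/3 = -⅓*168 = -56)
(-354721 + d(J))/(O(-472) + 59981) = (-354721 - 56)/(-31*(-472) + 59981) = -354777/(14632 + 59981) = -354777/74613 = -354777*1/74613 = -118259/24871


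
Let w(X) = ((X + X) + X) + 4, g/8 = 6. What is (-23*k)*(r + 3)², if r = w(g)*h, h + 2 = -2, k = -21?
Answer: 167562843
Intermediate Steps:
g = 48 (g = 8*6 = 48)
w(X) = 4 + 3*X (w(X) = (2*X + X) + 4 = 3*X + 4 = 4 + 3*X)
h = -4 (h = -2 - 2 = -4)
r = -592 (r = (4 + 3*48)*(-4) = (4 + 144)*(-4) = 148*(-4) = -592)
(-23*k)*(r + 3)² = (-23*(-21))*(-592 + 3)² = 483*(-589)² = 483*346921 = 167562843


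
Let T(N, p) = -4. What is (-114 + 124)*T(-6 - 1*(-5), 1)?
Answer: -40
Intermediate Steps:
(-114 + 124)*T(-6 - 1*(-5), 1) = (-114 + 124)*(-4) = 10*(-4) = -40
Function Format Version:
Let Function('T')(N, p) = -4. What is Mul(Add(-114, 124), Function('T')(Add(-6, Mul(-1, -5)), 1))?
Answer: -40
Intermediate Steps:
Mul(Add(-114, 124), Function('T')(Add(-6, Mul(-1, -5)), 1)) = Mul(Add(-114, 124), -4) = Mul(10, -4) = -40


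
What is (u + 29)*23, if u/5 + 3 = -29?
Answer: -3013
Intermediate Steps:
u = -160 (u = -15 + 5*(-29) = -15 - 145 = -160)
(u + 29)*23 = (-160 + 29)*23 = -131*23 = -3013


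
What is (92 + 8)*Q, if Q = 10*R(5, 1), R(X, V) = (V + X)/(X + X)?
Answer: 600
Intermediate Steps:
R(X, V) = (V + X)/(2*X) (R(X, V) = (V + X)/((2*X)) = (V + X)*(1/(2*X)) = (V + X)/(2*X))
Q = 6 (Q = 10*((1/2)*(1 + 5)/5) = 10*((1/2)*(1/5)*6) = 10*(3/5) = 6)
(92 + 8)*Q = (92 + 8)*6 = 100*6 = 600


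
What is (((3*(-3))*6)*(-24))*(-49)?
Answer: -63504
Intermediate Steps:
(((3*(-3))*6)*(-24))*(-49) = (-9*6*(-24))*(-49) = -54*(-24)*(-49) = 1296*(-49) = -63504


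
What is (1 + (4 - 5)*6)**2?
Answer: 25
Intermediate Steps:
(1 + (4 - 5)*6)**2 = (1 - 1*6)**2 = (1 - 6)**2 = (-5)**2 = 25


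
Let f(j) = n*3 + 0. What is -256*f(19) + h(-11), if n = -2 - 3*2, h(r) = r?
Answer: 6133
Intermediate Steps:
n = -8 (n = -2 - 6 = -8)
f(j) = -24 (f(j) = -8*3 + 0 = -24 + 0 = -24)
-256*f(19) + h(-11) = -256*(-24) - 11 = 6144 - 11 = 6133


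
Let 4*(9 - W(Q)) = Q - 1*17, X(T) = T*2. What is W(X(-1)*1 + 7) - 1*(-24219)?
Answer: 24231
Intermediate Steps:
X(T) = 2*T
W(Q) = 53/4 - Q/4 (W(Q) = 9 - (Q - 1*17)/4 = 9 - (Q - 17)/4 = 9 - (-17 + Q)/4 = 9 + (17/4 - Q/4) = 53/4 - Q/4)
W(X(-1)*1 + 7) - 1*(-24219) = (53/4 - ((2*(-1))*1 + 7)/4) - 1*(-24219) = (53/4 - (-2*1 + 7)/4) + 24219 = (53/4 - (-2 + 7)/4) + 24219 = (53/4 - ¼*5) + 24219 = (53/4 - 5/4) + 24219 = 12 + 24219 = 24231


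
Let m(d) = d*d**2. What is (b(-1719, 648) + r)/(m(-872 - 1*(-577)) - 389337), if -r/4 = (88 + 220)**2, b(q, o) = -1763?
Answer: 381219/26061712 ≈ 0.014628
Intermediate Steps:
m(d) = d**3
r = -379456 (r = -4*(88 + 220)**2 = -4*308**2 = -4*94864 = -379456)
(b(-1719, 648) + r)/(m(-872 - 1*(-577)) - 389337) = (-1763 - 379456)/((-872 - 1*(-577))**3 - 389337) = -381219/((-872 + 577)**3 - 389337) = -381219/((-295)**3 - 389337) = -381219/(-25672375 - 389337) = -381219/(-26061712) = -381219*(-1/26061712) = 381219/26061712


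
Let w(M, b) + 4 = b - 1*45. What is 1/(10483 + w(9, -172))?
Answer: 1/10262 ≈ 9.7447e-5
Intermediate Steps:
w(M, b) = -49 + b (w(M, b) = -4 + (b - 1*45) = -4 + (b - 45) = -4 + (-45 + b) = -49 + b)
1/(10483 + w(9, -172)) = 1/(10483 + (-49 - 172)) = 1/(10483 - 221) = 1/10262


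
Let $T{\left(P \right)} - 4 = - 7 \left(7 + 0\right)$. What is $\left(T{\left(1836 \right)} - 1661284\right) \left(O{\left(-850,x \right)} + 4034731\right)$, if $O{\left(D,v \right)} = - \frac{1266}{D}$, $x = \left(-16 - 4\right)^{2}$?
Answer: $- \frac{2848782689058332}{425} \approx -6.703 \cdot 10^{12}$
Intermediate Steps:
$x = 400$ ($x = \left(-20\right)^{2} = 400$)
$T{\left(P \right)} = -45$ ($T{\left(P \right)} = 4 - 7 \left(7 + 0\right) = 4 - 49 = -45$)
$\left(T{\left(1836 \right)} - 1661284\right) \left(O{\left(-850,x \right)} + 4034731\right) = \left(-45 - 1661284\right) \left(- \frac{1266}{-850} + 4034731\right) = \left(-45 - 1661284\right) \left(\left(-1266\right) \left(- \frac{1}{850}\right) + 4034731\right) = \left(-45 - 1661284\right) \left(\frac{633}{425} + 4034731\right) = \left(-1661329\right) \frac{1714761308}{425} = - \frac{2848782689058332}{425}$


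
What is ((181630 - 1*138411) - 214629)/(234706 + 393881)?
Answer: -171410/628587 ≈ -0.27269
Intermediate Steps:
((181630 - 1*138411) - 214629)/(234706 + 393881) = ((181630 - 138411) - 214629)/628587 = (43219 - 214629)*(1/628587) = -171410*1/628587 = -171410/628587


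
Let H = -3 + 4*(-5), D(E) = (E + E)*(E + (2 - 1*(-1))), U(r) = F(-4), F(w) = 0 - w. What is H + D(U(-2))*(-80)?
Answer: -4503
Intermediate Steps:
F(w) = -w
U(r) = 4 (U(r) = -1*(-4) = 4)
D(E) = 2*E*(3 + E) (D(E) = (2*E)*(E + (2 + 1)) = (2*E)*(E + 3) = (2*E)*(3 + E) = 2*E*(3 + E))
H = -23 (H = -3 - 20 = -23)
H + D(U(-2))*(-80) = -23 + (2*4*(3 + 4))*(-80) = -23 + (2*4*7)*(-80) = -23 + 56*(-80) = -23 - 4480 = -4503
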